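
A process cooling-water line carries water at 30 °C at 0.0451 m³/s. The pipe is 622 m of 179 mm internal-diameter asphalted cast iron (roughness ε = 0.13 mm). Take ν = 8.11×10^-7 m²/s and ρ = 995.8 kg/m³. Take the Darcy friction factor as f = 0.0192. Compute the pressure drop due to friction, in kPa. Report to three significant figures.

V = 4Q/(πD²) = 4·0.0451/(π·0.179²) = 1.792 m/s
h_f = f(L/D)V²/(2g) = 0.01920·(622/0.179)·1.792²/(2·9.81) = 10.92 m
Δp = ρg·h_f = 995.8·9.81·10.92 = 106.7 kPa

Δp ≈ 107 kPa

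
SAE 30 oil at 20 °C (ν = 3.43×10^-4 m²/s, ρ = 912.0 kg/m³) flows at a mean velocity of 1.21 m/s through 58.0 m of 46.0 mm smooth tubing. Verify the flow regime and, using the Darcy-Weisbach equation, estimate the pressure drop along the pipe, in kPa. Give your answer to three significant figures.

Re = VD/ν = 1.21·0.04600/3.43×10^-4 = 162 → laminar (Re < 2300)
f = 64/Re = 0.3944
h_f = f(L/D)V²/(2g) = 0.3944·(58.0/0.04600)·1.21²/(2·9.81) = 37.11 m
Δp = ρg·h_f = 912.0·9.81·37.11 = 332.0 kPa

Δp ≈ 332 kPa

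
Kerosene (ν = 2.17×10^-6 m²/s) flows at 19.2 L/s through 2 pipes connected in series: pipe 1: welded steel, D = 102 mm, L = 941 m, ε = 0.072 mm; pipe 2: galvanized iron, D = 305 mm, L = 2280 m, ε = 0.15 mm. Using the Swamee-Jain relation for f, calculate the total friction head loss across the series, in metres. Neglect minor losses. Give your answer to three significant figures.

Pipe 1: V = 2.350 m/s, Re = 1.10×10^5, ε/D = 7.06×10^-4, f = 0.02103, h_1 = f(L/D)V²/2g = 54.60 m
Pipe 2: V = 0.2628 m/s, Re = 3.69×10^4, ε/D = 4.92×10^-4, f = 0.02384, h_2 = f(L/D)V²/2g = 0.6273 m
Series → Q common, losses add: H = Σh = 55.23 m

H ≈ 55.2 m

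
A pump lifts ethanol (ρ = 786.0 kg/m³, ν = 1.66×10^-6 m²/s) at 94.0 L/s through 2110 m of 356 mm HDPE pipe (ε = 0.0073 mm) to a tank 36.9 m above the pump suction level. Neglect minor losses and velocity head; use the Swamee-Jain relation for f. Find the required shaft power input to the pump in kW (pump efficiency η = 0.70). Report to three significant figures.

P_shaft ≈ 42.6 kW

V = 4Q/(πD²) = 0.9444 m/s; Re = 2.03×10^5; ε/D = 2.05×10^-5; f = 0.01568
h_f = f(L/D)V²/2g = 4.225 m
Total head H = z + h_f = 36.9 + 4.225 = 41.13 m
P_hyd = ρgQH = 786.0·9.81·0.0940·41.13 = 29.81 kW
P_shaft = P_hyd/η = 29.81/0.70 = 42.58 kW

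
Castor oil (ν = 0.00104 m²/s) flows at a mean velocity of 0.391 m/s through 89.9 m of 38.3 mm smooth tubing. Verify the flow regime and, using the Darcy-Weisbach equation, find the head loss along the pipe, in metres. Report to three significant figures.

Re = VD/ν = 0.391·0.03830/0.00104 = 14.4 → laminar (Re < 2300)
f = 64/Re = 4.445
h_f = f(L/D)V²/(2g) = 4.445·(89.9/0.03830)·0.391²/(2·9.81) = 81.29 m

h_f ≈ 81.3 m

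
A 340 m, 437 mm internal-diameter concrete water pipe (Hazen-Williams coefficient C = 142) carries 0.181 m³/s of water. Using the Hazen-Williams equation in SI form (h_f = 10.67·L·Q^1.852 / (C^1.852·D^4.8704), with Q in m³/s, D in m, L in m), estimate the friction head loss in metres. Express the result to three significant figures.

h_f = 10.67·340·0.181^1.852 / (142^1.852·0.437^4.8704) = 0.8909 m

h_f ≈ 0.891 m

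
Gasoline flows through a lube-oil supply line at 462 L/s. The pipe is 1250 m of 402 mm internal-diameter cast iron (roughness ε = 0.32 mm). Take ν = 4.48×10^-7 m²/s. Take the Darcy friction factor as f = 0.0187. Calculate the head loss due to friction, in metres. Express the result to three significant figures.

V = 4Q/(πD²) = 4·0.462/(π·0.402²) = 3.640 m/s
h_f = f(L/D)V²/(2g) = 0.01870·(1250/0.402)·3.640²/(2·9.81) = 39.27 m

h_f ≈ 39.3 m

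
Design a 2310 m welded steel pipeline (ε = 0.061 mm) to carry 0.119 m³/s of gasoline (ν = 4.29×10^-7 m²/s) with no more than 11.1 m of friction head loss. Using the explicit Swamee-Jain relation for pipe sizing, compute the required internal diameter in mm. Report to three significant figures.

Swamee-Jain (Type III): D = 0.66·[ε^1.25·(LQ²/(gh_f))^4.75 + ν·Q^9.4·(L/(gh_f))^5.2]^0.04
LQ²/(gh_f) = 0.3004; L/(gh_f) = 21.21
Term 1 = ε^1.25·(…)^4.75 = 1.78×10^-8; Term 2 = ν·Q^9.4·(…)^5.2 = 6.93×10^-9
D = 0.66·(1.78×10^-8 + 6.93×10^-9)^0.04 = 0.3276 m = 328 mm
Check: V = 1.41 m/s, Re = 1.08×10^6, f = 0.01455, h_f = 10.4 m ≈ 11.1 m ✓

D ≈ 328 mm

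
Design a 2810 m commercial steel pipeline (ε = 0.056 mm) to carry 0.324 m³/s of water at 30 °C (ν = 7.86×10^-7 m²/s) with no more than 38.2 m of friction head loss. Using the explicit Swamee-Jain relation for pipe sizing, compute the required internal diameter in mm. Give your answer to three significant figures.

Swamee-Jain (Type III): D = 0.66·[ε^1.25·(LQ²/(gh_f))^4.75 + ν·Q^9.4·(L/(gh_f))^5.2]^0.04
LQ²/(gh_f) = 0.7872; L/(gh_f) = 7.498
Term 1 = ε^1.25·(…)^4.75 = 1.55×10^-6; Term 2 = ν·Q^9.4·(…)^5.2 = 6.99×10^-7
D = 0.66·(1.55×10^-6 + 6.99×10^-7)^0.04 = 0.3923 m = 392 mm
Check: V = 2.68 m/s, Re = 1.34×10^6, f = 0.01384, h_f = 36.3 m ≈ 38.2 m ✓

D ≈ 392 mm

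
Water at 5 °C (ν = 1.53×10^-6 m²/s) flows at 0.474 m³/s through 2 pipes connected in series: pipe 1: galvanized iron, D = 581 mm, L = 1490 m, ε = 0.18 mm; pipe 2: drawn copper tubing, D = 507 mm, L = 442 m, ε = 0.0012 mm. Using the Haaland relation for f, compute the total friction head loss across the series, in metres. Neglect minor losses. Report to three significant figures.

Pipe 1: V = 1.788 m/s, Re = 6.79×10^5, ε/D = 3.10×10^-4, f = 0.01596, h_1 = f(L/D)V²/2g = 6.666 m
Pipe 2: V = 2.348 m/s, Re = 7.78×10^5, ε/D = 2.37×10^-6, f = 0.01212, h_2 = f(L/D)V²/2g = 2.969 m
Series → Q common, losses add: H = Σh = 9.636 m

H ≈ 9.64 m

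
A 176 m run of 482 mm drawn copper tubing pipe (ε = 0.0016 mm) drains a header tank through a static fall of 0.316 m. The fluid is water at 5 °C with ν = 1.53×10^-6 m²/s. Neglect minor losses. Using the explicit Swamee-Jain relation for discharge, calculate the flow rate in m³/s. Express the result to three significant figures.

Q ≈ 0.200 m³/s

Swamee-Jain (Type II): Q = -0.965·√(gD⁵h_f/L)·ln[ε/(3.7D) + √(3.17ν²L/(gD³h_f))]
√(gD⁵h_f/L) = √(9.81·0.482⁵·0.316/176) = 0.02141
ε/(3.7D) = 8.97×10^-7; √(3.17ν²L/(gD³h_f)) = 6.13×10^-5
Q = -0.965·0.02141·ln(6.224×10^-5) = 0.2001 m³/s
Check: V = 1.10 m/s, Re = 3.45×10^5, f = 0.01404, h_f = 0.314 m ≈ 0.316 m ✓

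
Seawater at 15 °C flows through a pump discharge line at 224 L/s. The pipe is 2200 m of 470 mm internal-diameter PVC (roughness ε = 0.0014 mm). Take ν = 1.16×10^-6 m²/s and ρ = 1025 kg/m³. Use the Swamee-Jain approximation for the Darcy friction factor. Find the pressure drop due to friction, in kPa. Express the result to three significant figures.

V = 4Q/(πD²) = 4·0.224/(π·0.470²) = 1.291 m/s
Re = VD/ν = 1.291·0.470/1.16×10^-6 = 5.23×10^5 → turbulent
ε/D = 0.0014/470 = 2.98×10^-6
Swamee-Jain: f = 0.01304
h_f = f(L/D)V²/(2g) = 0.01304·(2200/0.470)·1.291²/(2·9.81) = 5.184 m
Δp = ρg·h_f = 1025·9.81·5.184 = 52.13 kPa

Δp ≈ 52.1 kPa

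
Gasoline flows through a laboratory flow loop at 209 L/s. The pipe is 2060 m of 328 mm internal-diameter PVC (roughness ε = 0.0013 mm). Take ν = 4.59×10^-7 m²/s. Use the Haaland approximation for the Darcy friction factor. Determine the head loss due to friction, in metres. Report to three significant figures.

h_f ≈ 20.9 m

V = 4Q/(πD²) = 4·0.209/(π·0.328²) = 2.473 m/s
Re = VD/ν = 2.473·0.328/4.59×10^-7 = 1.77×10^6 → turbulent
ε/D = 0.0013/328 = 3.96×10^-6
Haaland: f = 0.01065
h_f = f(L/D)V²/(2g) = 0.01065·(2060/0.328)·2.473²/(2·9.81) = 20.86 m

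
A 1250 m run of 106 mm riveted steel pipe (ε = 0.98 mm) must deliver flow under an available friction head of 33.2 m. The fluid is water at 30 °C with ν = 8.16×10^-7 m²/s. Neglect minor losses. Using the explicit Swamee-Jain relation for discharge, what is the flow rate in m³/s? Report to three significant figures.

Swamee-Jain (Type II): Q = -0.965·√(gD⁵h_f/L)·ln[ε/(3.7D) + √(3.17ν²L/(gD³h_f))]
√(gD⁵h_f/L) = √(9.81·0.106⁵·33.2/1250) = 0.001867
ε/(3.7D) = 0.00250; √(3.17ν²L/(gD³h_f)) = 8.25×10^-5
Q = -0.965·0.001867·ln(0.002581) = 0.01074 m³/s
Check: V = 1.22 m/s, Re = 1.58×10^5, f = 0.03750, h_f = 33.4 m ≈ 33.2 m ✓

Q ≈ 0.0107 m³/s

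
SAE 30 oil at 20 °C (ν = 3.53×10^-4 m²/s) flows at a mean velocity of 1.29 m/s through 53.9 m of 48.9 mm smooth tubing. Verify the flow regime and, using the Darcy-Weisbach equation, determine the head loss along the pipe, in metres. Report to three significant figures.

h_f ≈ 33.5 m

Re = VD/ν = 1.29·0.04890/3.53×10^-4 = 179 → laminar (Re < 2300)
f = 64/Re = 0.3581
h_f = f(L/D)V²/(2g) = 0.3581·(53.9/0.04890)·1.29²/(2·9.81) = 33.48 m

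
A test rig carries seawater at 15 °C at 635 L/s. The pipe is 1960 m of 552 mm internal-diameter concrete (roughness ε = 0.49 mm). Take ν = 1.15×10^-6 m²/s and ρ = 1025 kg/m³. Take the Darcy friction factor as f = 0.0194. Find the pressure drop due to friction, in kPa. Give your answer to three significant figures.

Δp ≈ 249 kPa

V = 4Q/(πD²) = 4·0.635/(π·0.552²) = 2.653 m/s
h_f = f(L/D)V²/(2g) = 0.01940·(1960/0.552)·2.653²/(2·9.81) = 24.72 m
Δp = ρg·h_f = 1025·9.81·24.72 = 248.6 kPa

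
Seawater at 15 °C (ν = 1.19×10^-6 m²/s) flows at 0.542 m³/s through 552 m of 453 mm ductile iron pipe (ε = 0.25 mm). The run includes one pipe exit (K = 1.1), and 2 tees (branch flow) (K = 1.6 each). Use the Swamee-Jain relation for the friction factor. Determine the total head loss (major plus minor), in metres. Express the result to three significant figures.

V = 4Q/(πD²) = 3.363 m/s; V²/2g = 0.5764 m
Re = 1.28×10^6, ε/D = 5.52×10^-4 → f = 0.01753 (Swamee-Jain)
Major: h_f = f(L/D)·V²/2g = 0.01753·1219·0.5764 = 12.31 m
Minor: ΣK = 4.30; h_m = ΣK·V²/2g = 2.479 m
Total H_L = 12.31 + 2.479 = 14.79 m

H_L ≈ 14.8 m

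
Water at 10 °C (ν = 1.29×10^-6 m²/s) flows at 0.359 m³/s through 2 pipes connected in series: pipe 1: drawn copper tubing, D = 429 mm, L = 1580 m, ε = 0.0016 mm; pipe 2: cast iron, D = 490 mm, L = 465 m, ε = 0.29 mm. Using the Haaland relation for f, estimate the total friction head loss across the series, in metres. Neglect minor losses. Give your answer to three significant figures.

H ≈ 17.1 m

Pipe 1: V = 2.484 m/s, Re = 8.26×10^5, ε/D = 3.73×10^-6, f = 0.01202, h_1 = f(L/D)V²/2g = 13.92 m
Pipe 2: V = 1.904 m/s, Re = 7.23×10^5, ε/D = 5.92×10^-4, f = 0.01792, h_2 = f(L/D)V²/2g = 3.141 m
Series → Q common, losses add: H = Σh = 17.06 m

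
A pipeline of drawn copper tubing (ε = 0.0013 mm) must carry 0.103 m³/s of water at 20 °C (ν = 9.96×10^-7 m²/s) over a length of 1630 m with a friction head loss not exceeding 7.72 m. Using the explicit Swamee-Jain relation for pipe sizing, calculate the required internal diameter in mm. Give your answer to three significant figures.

D ≈ 306 mm

Swamee-Jain (Type III): D = 0.66·[ε^1.25·(LQ²/(gh_f))^4.75 + ν·Q^9.4·(L/(gh_f))^5.2]^0.04
LQ²/(gh_f) = 0.2283; L/(gh_f) = 21.52
Term 1 = ε^1.25·(…)^4.75 = 3.94×10^-11; Term 2 = ν·Q^9.4·(…)^5.2 = 4.47×10^-9
D = 0.66·(3.94×10^-11 + 4.47×10^-9)^0.04 = 0.3060 m = 306 mm
Check: V = 1.40 m/s, Re = 4.30×10^5, f = 0.01351, h_f = 7.20 m ≈ 7.72 m ✓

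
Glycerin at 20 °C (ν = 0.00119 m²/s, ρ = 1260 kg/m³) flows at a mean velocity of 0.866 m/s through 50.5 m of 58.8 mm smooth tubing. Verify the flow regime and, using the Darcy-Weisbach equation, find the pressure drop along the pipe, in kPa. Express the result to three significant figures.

Δp ≈ 607 kPa

Re = VD/ν = 0.866·0.05880/0.00119 = 42.8 → laminar (Re < 2300)
f = 64/Re = 1.496
h_f = f(L/D)V²/(2g) = 1.496·(50.5/0.05880)·0.866²/(2·9.81) = 49.10 m
Δp = ρg·h_f = 1260·9.81·49.10 = 606.9 kPa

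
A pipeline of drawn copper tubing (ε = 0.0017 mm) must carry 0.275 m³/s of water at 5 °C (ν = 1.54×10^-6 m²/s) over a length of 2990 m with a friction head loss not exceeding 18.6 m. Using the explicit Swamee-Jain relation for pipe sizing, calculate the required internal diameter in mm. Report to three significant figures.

D ≈ 426 mm

Swamee-Jain (Type III): D = 0.66·[ε^1.25·(LQ²/(gh_f))^4.75 + ν·Q^9.4·(L/(gh_f))^5.2]^0.04
LQ²/(gh_f) = 1.239; L/(gh_f) = 16.39
Term 1 = ε^1.25·(…)^4.75 = 1.70×10^-7; Term 2 = ν·Q^9.4·(…)^5.2 = 1.71×10^-5
D = 0.66·(1.70×10^-7 + 1.71×10^-5)^0.04 = 0.4256 m = 426 mm
Check: V = 1.93 m/s, Re = 5.34×10^5, f = 0.01300, h_f = 17.4 m ≈ 18.6 m ✓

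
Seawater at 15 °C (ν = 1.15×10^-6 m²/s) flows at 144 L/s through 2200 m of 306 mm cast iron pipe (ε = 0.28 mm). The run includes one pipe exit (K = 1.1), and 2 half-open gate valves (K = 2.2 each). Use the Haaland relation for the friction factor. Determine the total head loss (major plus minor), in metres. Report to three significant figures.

V = 4Q/(πD²) = 1.958 m/s; V²/2g = 0.1954 m
Re = 5.21×10^5, ε/D = 9.15×10^-4 → f = 0.01979 (Haaland)
Major: h_f = f(L/D)·V²/2g = 0.01979·7190·0.1954 = 27.81 m
Minor: ΣK = 5.50; h_m = ΣK·V²/2g = 1.075 m
Total H_L = 27.81 + 1.075 = 28.88 m

H_L ≈ 28.9 m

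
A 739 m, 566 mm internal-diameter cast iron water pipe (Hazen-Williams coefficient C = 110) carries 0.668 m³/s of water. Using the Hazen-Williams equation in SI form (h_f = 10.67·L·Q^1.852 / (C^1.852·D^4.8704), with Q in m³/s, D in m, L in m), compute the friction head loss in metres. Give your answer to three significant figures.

h_f = 10.67·739·0.668^1.852 / (110^1.852·0.566^4.8704) = 9.897 m

h_f ≈ 9.90 m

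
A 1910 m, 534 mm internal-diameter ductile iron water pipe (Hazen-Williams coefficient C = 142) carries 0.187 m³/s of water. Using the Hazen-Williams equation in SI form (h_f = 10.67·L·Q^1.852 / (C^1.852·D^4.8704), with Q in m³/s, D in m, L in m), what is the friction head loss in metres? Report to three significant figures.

h_f = 10.67·1910·0.187^1.852 / (142^1.852·0.534^4.8704) = 2.003 m

h_f ≈ 2.00 m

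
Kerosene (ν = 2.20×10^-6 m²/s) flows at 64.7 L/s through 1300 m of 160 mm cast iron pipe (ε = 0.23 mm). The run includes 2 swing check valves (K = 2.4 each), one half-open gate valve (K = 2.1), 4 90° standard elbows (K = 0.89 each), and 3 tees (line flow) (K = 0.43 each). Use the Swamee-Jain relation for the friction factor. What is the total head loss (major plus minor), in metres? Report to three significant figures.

V = 4Q/(πD²) = 3.218 m/s; V²/2g = 0.5278 m
Re = 2.34×10^5, ε/D = 0.00144 → f = 0.02261 (Swamee-Jain)
Major: h_f = f(L/D)·V²/2g = 0.02261·8125·0.5278 = 96.96 m
Minor: ΣK = 11.8; h_m = ΣK·V²/2g = 6.201 m
Total H_L = 96.96 + 6.201 = 103.2 m

H_L ≈ 103 m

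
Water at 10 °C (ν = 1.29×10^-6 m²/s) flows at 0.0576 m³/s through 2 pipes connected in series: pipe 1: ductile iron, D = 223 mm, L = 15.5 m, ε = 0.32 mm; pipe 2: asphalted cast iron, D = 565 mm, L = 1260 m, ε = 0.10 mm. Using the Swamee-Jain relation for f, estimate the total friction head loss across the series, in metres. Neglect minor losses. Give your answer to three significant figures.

H ≈ 0.287 m

Pipe 1: V = 1.475 m/s, Re = 2.55×10^5, ε/D = 0.00143, f = 0.02252, h_1 = f(L/D)V²/2g = 0.1735 m
Pipe 2: V = 0.2297 m/s, Re = 1.01×10^5, ε/D = 1.77×10^-4, f = 0.01885, h_2 = f(L/D)V²/2g = 0.1131 m
Series → Q common, losses add: H = Σh = 0.2867 m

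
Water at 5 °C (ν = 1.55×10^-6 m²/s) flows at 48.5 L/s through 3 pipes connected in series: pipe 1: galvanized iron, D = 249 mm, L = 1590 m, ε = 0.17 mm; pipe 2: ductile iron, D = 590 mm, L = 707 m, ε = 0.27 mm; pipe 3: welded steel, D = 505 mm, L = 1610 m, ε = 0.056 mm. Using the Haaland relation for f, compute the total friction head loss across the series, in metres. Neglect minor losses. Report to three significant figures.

Pipe 1: V = 0.9960 m/s, Re = 1.60×10^5, ε/D = 6.83×10^-4, f = 0.01988, h_1 = f(L/D)V²/2g = 6.419 m
Pipe 2: V = 0.1774 m/s, Re = 6.75×10^4, ε/D = 4.58×10^-4, f = 0.02105, h_2 = f(L/D)V²/2g = 0.04046 m
Pipe 3: V = 0.2421 m/s, Re = 7.89×10^4, ε/D = 1.11×10^-4, f = 0.01916, h_3 = f(L/D)V²/2g = 0.1826 m
Series → Q common, losses add: H = Σh = 6.642 m

H ≈ 6.64 m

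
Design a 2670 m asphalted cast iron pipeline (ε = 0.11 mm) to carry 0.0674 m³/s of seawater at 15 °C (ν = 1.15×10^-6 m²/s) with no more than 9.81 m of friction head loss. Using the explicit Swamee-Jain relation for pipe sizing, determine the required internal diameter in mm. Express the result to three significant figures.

D ≈ 288 mm

Swamee-Jain (Type III): D = 0.66·[ε^1.25·(LQ²/(gh_f))^4.75 + ν·Q^9.4·(L/(gh_f))^5.2]^0.04
LQ²/(gh_f) = 0.1260; L/(gh_f) = 27.74
Term 1 = ε^1.25·(…)^4.75 = 6.01×10^-10; Term 2 = ν·Q^9.4·(…)^5.2 = 3.59×10^-10
D = 0.66·(6.01×10^-10 + 3.59×10^-10)^0.04 = 0.2876 m = 288 mm
Check: V = 1.04 m/s, Re = 2.59×10^5, f = 0.01784, h_f = 9.08 m ≈ 9.81 m ✓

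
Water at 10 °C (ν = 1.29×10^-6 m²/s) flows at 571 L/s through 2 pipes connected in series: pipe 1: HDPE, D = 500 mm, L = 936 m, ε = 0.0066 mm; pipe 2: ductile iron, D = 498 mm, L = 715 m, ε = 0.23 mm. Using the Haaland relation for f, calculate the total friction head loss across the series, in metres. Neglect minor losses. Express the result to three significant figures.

Pipe 1: V = 2.908 m/s, Re = 1.13×10^6, ε/D = 1.32×10^-5, f = 0.01162, h_1 = f(L/D)V²/2g = 9.376 m
Pipe 2: V = 2.931 m/s, Re = 1.13×10^6, ε/D = 4.62×10^-4, f = 0.01685, h_2 = f(L/D)V²/2g = 10.60 m
Series → Q common, losses add: H = Σh = 19.97 m

H ≈ 20.0 m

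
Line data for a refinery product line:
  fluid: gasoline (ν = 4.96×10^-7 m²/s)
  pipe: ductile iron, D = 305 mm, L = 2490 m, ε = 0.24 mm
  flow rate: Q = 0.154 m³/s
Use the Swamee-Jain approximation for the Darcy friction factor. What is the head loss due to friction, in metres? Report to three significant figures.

h_f ≈ 34.9 m

V = 4Q/(πD²) = 4·0.154/(π·0.305²) = 2.108 m/s
Re = VD/ν = 2.108·0.305/4.96×10^-7 = 1.30×10^6 → turbulent
ε/D = 0.24/305 = 7.87×10^-4
Swamee-Jain: f = 0.01890
h_f = f(L/D)V²/(2g) = 0.01890·(2490/0.305)·2.108²/(2·9.81) = 34.94 m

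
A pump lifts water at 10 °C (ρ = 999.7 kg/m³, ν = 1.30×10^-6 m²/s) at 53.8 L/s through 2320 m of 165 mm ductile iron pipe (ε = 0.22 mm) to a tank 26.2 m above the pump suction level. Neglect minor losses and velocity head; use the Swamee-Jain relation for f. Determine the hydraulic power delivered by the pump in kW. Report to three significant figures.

P_hyd ≈ 66.4 kW

V = 4Q/(πD²) = 2.516 m/s; Re = 3.19×10^5; ε/D = 0.00133; f = 0.02198
h_f = f(L/D)V²/2g = 99.73 m
Total head H = z + h_f = 26.2 + 99.73 = 125.9 m
P_hyd = ρgQH = 999.7·9.81·0.0538·125.9 = 66.44 kW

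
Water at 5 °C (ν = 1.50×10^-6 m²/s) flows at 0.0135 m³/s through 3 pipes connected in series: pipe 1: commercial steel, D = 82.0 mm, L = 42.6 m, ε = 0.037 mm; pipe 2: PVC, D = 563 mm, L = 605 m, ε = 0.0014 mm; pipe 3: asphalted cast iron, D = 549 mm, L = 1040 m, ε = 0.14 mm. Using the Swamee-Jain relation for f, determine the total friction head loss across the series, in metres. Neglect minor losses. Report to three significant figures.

Pipe 1: V = 2.556 m/s, Re = 1.40×10^5, ε/D = 4.51×10^-4, f = 0.01938, h_1 = f(L/D)V²/2g = 3.354 m
Pipe 2: V = 0.05423 m/s, Re = 2.04×10^4, ε/D = 2.49×10^-6, f = 0.02571, h_2 = f(L/D)V²/2g = 0.004141 m
Pipe 3: V = 0.05703 m/s, Re = 2.09×10^4, ε/D = 2.55×10^-4, f = 0.02618, h_3 = f(L/D)V²/2g = 0.008221 m
Series → Q common, losses add: H = Σh = 3.366 m

H ≈ 3.37 m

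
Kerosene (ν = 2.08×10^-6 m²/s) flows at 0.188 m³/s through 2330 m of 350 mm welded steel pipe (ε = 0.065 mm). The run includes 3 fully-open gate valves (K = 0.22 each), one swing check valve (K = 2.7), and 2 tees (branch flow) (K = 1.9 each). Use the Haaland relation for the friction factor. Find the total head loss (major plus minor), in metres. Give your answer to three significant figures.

V = 4Q/(πD²) = 1.954 m/s; V²/2g = 0.1946 m
Re = 3.29×10^5, ε/D = 1.86×10^-4 → f = 0.01579 (Haaland)
Major: h_f = f(L/D)·V²/2g = 0.01579·6657·0.1946 = 20.45 m
Minor: ΣK = 7.16; h_m = ΣK·V²/2g = 1.393 m
Total H_L = 20.45 + 1.393 = 21.85 m

H_L ≈ 21.8 m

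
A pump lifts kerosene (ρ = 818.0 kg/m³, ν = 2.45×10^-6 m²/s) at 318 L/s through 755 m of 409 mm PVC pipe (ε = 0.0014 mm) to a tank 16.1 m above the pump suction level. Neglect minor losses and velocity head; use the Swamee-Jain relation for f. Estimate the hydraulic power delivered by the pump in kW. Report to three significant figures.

V = 4Q/(πD²) = 2.420 m/s; Re = 4.04×10^5; ε/D = 3.42×10^-6; f = 0.01365
h_f = f(L/D)V²/2g = 7.525 m
Total head H = z + h_f = 16.1 + 7.525 = 23.63 m
P_hyd = ρgQH = 818.0·9.81·0.318·23.63 = 60.29 kW

P_hyd ≈ 60.3 kW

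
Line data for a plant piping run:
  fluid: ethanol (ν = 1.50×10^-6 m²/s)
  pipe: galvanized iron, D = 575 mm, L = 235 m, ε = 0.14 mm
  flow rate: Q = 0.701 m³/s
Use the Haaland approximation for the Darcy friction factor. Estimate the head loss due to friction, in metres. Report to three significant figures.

V = 4Q/(πD²) = 4·0.701/(π·0.575²) = 2.700 m/s
Re = VD/ν = 2.700·0.575/1.50×10^-6 = 1.03×10^6 → turbulent
ε/D = 0.14/575 = 2.43×10^-4
Haaland: f = 0.01504
h_f = f(L/D)V²/(2g) = 0.01504·(235/0.575)·2.700²/(2·9.81) = 2.283 m

h_f ≈ 2.28 m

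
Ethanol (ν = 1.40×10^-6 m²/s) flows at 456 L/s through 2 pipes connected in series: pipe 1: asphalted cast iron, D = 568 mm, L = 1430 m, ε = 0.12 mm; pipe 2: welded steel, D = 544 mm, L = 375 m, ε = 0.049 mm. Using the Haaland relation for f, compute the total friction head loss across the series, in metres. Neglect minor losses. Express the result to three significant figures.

Pipe 1: V = 1.800 m/s, Re = 7.30×10^5, ε/D = 2.11×10^-4, f = 0.01498, h_1 = f(L/D)V²/2g = 6.227 m
Pipe 2: V = 1.962 m/s, Re = 7.62×10^5, ε/D = 9.01×10^-5, f = 0.01351, h_2 = f(L/D)V²/2g = 1.827 m
Series → Q common, losses add: H = Σh = 8.054 m

H ≈ 8.05 m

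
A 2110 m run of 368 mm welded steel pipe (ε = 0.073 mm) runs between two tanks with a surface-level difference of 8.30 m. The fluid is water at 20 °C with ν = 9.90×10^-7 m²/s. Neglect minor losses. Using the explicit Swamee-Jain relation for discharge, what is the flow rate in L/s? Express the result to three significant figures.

Swamee-Jain (Type II): Q = -0.965·√(gD⁵h_f/L)·ln[ε/(3.7D) + √(3.17ν²L/(gD³h_f))]
√(gD⁵h_f/L) = √(9.81·0.368⁵·8.30/2110) = 0.01614
ε/(3.7D) = 5.36×10^-5; √(3.17ν²L/(gD³h_f)) = 4.02×10^-5
Q = -0.965·0.01614·ln(9.381×10^-5) = 0.1444 m³/s
Check: V = 1.36 m/s, Re = 5.05×10^5, f = 0.01548, h_f = 8.34 m ≈ 8.30 m ✓

Q ≈ 144 L/s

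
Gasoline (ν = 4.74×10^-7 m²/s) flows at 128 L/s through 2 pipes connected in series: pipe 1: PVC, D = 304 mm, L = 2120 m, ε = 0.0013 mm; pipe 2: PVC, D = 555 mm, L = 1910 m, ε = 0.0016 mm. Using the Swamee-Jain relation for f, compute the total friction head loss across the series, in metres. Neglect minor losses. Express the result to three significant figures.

Pipe 1: V = 1.763 m/s, Re = 1.13×10^6, ε/D = 4.28×10^-6, f = 0.01149, h_1 = f(L/D)V²/2g = 12.70 m
Pipe 2: V = 0.5291 m/s, Re = 6.20×10^5, ε/D = 2.88×10^-6, f = 0.01266, h_2 = f(L/D)V²/2g = 0.6215 m
Series → Q common, losses add: H = Σh = 13.32 m

H ≈ 13.3 m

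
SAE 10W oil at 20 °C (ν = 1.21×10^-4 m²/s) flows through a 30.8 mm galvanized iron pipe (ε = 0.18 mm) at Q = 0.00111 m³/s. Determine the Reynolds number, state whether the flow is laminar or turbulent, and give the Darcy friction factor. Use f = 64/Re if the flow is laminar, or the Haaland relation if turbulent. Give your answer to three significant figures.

Re ≈ 379; laminar; f = 64/Re ≈ 0.169

V = 4Q/(πD²) = 1.490 m/s
Re = VD/ν = 1.490·0.0308/1.21×10^-4 = 379
Re < 2300 → laminar → f = 64/Re = 0.1688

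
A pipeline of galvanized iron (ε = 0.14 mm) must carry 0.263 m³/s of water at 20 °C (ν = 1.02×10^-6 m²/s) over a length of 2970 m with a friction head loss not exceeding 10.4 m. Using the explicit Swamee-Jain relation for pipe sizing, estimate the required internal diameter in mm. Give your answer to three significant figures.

Swamee-Jain (Type III): D = 0.66·[ε^1.25·(LQ²/(gh_f))^4.75 + ν·Q^9.4·(L/(gh_f))^5.2]^0.04
LQ²/(gh_f) = 2.014; L/(gh_f) = 29.11
Term 1 = ε^1.25·(…)^4.75 = 4.23×10^-4; Term 2 = ν·Q^9.4·(…)^5.2 = 1.48×10^-4
D = 0.66·(4.23×10^-4 + 1.48×10^-4)^0.04 = 0.4896 m = 490 mm
Check: V = 1.40 m/s, Re = 6.71×10^5, f = 0.01595, h_f = 9.63 m ≈ 10.4 m ✓

D ≈ 490 mm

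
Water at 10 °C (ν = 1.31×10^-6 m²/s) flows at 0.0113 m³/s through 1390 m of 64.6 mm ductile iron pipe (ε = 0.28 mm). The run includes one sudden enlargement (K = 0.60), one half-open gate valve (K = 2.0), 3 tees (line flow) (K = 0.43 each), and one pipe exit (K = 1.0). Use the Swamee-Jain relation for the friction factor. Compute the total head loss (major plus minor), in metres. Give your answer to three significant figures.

V = 4Q/(πD²) = 3.448 m/s; V²/2g = 0.6058 m
Re = 1.70×10^5, ε/D = 0.00433 → f = 0.02990 (Swamee-Jain)
Major: h_f = f(L/D)·V²/2g = 0.02990·21517·0.6058 = 389.8 m
Minor: ΣK = 4.89; h_m = ΣK·V²/2g = 2.962 m
Total H_L = 389.8 + 2.962 = 392.8 m

H_L ≈ 393 m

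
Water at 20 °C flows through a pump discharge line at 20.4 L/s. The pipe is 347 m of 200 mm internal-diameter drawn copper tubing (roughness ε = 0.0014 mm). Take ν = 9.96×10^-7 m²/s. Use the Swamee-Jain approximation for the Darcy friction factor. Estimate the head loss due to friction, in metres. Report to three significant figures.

V = 4Q/(πD²) = 4·0.0204/(π·0.200²) = 0.6494 m/s
Re = VD/ν = 0.6494·0.200/9.96×10^-7 = 1.30×10^5 → turbulent
ε/D = 0.0014/200 = 7.00×10^-6
Swamee-Jain: f = 0.01696
h_f = f(L/D)V²/(2g) = 0.01696·(347/0.200)·0.6494²/(2·9.81) = 0.6325 m

h_f ≈ 0.632 m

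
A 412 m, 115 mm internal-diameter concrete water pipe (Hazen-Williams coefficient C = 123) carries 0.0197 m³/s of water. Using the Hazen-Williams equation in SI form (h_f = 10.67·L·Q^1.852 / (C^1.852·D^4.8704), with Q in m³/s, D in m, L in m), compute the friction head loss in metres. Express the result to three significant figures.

h_f ≈ 15.4 m

h_f = 10.67·412·0.0197^1.852 / (123^1.852·0.115^4.8704) = 15.44 m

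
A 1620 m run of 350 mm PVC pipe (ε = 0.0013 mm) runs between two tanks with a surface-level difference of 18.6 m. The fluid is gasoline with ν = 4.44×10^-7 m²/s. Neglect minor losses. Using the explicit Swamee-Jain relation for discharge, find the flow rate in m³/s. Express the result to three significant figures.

Swamee-Jain (Type II): Q = -0.965·√(gD⁵h_f/L)·ln[ε/(3.7D) + √(3.17ν²L/(gD³h_f))]
√(gD⁵h_f/L) = √(9.81·0.350⁵·18.6/1620) = 0.02432
ε/(3.7D) = 1.00×10^-6; √(3.17ν²L/(gD³h_f)) = 1.14×10^-5
Q = -0.965·0.02432·ln(1.238×10^-5) = 0.2652 m³/s
Check: V = 2.76 m/s, Re = 2.17×10^6, f = 0.01038, h_f = 18.6 m ≈ 18.6 m ✓

Q ≈ 0.265 m³/s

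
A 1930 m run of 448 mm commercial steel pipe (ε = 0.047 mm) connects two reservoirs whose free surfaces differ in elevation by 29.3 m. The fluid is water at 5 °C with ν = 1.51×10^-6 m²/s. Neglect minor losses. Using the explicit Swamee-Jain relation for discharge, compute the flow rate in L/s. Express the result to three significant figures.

Q ≈ 494 L/s

Swamee-Jain (Type II): Q = -0.965·√(gD⁵h_f/L)·ln[ε/(3.7D) + √(3.17ν²L/(gD³h_f))]
√(gD⁵h_f/L) = √(9.81·0.448⁵·29.3/1930) = 0.05184
ε/(3.7D) = 2.84×10^-5; √(3.17ν²L/(gD³h_f)) = 2.32×10^-5
Q = -0.965·0.05184·ln(5.159×10^-5) = 0.4939 m³/s
Check: V = 3.13 m/s, Re = 9.30×10^5, f = 0.01366, h_f = 29.4 m ≈ 29.3 m ✓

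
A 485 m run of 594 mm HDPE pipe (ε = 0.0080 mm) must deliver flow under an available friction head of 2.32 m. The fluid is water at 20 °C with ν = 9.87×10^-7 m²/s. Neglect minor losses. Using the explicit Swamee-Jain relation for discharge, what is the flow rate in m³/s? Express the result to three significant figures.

Swamee-Jain (Type II): Q = -0.965·√(gD⁵h_f/L)·ln[ε/(3.7D) + √(3.17ν²L/(gD³h_f))]
√(gD⁵h_f/L) = √(9.81·0.594⁵·2.32/485) = 0.05891
ε/(3.7D) = 3.64×10^-6; √(3.17ν²L/(gD³h_f)) = 1.77×10^-5
Q = -0.965·0.05891·ln(2.136×10^-5) = 0.6113 m³/s
Check: V = 2.21 m/s, Re = 1.33×10^6, f = 0.01146, h_f = 2.32 m ≈ 2.32 m ✓

Q ≈ 0.611 m³/s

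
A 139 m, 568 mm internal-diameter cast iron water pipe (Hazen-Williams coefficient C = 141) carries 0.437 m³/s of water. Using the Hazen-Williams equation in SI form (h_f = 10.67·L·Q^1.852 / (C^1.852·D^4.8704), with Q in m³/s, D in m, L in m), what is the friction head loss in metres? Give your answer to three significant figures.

h_f ≈ 0.527 m

h_f = 10.67·139·0.437^1.852 / (141^1.852·0.568^4.8704) = 0.5265 m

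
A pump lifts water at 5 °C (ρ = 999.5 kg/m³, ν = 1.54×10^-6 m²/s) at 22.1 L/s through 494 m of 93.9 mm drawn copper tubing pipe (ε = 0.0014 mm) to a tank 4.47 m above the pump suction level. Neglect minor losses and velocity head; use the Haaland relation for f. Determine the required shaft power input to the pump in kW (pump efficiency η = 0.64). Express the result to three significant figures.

P_shaft ≈ 16.0 kW

V = 4Q/(πD²) = 3.191 m/s; Re = 1.95×10^5; ε/D = 1.49×10^-5; f = 0.01567
h_f = f(L/D)V²/2g = 42.80 m
Total head H = z + h_f = 4.47 + 42.80 = 47.27 m
P_hyd = ρgQH = 999.5·9.81·0.0221·47.27 = 10.24 kW
P_shaft = P_hyd/η = 10.24/0.64 = 16.00 kW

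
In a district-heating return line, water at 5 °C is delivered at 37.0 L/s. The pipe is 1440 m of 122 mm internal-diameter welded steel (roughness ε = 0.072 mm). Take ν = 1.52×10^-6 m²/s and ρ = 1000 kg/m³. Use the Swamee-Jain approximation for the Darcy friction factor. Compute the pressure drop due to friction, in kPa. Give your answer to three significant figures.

Δp ≈ 1130 kPa

V = 4Q/(πD²) = 4·0.0370/(π·0.122²) = 3.165 m/s
Re = VD/ν = 3.165·0.122/1.52×10^-6 = 2.54×10^5 → turbulent
ε/D = 0.072/122 = 5.90×10^-4
Swamee-Jain: f = 0.01904
h_f = f(L/D)V²/(2g) = 0.01904·(1440/0.122)·3.165²/(2·9.81) = 114.8 m
Δp = ρg·h_f = 1000·9.81·114.8 = 1126 kPa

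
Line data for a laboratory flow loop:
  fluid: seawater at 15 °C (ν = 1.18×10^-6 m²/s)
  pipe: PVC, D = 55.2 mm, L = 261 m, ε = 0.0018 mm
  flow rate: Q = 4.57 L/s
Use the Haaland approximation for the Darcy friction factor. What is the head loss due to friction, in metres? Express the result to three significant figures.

V = 4Q/(πD²) = 4·0.00457/(π·0.0552²) = 1.910 m/s
Re = VD/ν = 1.910·0.0552/1.18×10^-6 = 8.93×10^4 → turbulent
ε/D = 0.0018/55.2 = 3.26×10^-5
Haaland: f = 0.01837
h_f = f(L/D)V²/(2g) = 0.01837·(261/0.0552)·1.910²/(2·9.81) = 16.15 m

h_f ≈ 16.1 m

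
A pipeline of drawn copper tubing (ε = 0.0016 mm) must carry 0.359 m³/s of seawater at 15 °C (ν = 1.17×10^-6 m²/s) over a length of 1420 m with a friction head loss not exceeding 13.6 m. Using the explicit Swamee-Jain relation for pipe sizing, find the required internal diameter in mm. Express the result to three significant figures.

D ≈ 425 mm

Swamee-Jain (Type III): D = 0.66·[ε^1.25·(LQ²/(gh_f))^4.75 + ν·Q^9.4·(L/(gh_f))^5.2]^0.04
LQ²/(gh_f) = 1.372; L/(gh_f) = 10.64
Term 1 = ε^1.25·(…)^4.75 = 2.55×10^-7; Term 2 = ν·Q^9.4·(…)^5.2 = 1.69×10^-5
D = 0.66·(2.55×10^-7 + 1.69×10^-5)^0.04 = 0.4255 m = 425 mm
Check: V = 2.52 m/s, Re = 9.18×10^5, f = 0.01187, h_f = 12.9 m ≈ 13.6 m ✓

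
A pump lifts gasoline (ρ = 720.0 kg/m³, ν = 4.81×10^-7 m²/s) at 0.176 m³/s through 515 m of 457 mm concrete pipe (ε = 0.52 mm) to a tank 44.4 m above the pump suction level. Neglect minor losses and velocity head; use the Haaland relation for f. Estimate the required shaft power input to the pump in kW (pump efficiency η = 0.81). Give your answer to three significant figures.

P_shaft ≈ 70.2 kW

V = 4Q/(πD²) = 1.073 m/s; Re = 1.02×10^6; ε/D = 0.00114; f = 0.02055
h_f = f(L/D)V²/2g = 1.359 m
Total head H = z + h_f = 44.4 + 1.359 = 45.76 m
P_hyd = ρgQH = 720.0·9.81·0.176·45.76 = 56.88 kW
P_shaft = P_hyd/η = 56.88/0.81 = 70.23 kW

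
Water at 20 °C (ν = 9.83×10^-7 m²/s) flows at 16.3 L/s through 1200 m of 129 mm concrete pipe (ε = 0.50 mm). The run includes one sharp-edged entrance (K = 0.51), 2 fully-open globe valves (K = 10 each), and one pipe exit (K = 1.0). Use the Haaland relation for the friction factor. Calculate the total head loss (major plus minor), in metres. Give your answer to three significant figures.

H_L ≈ 23.0 m

V = 4Q/(πD²) = 1.247 m/s; V²/2g = 0.07928 m
Re = 1.64×10^5, ε/D = 0.00388 → f = 0.02883 (Haaland)
Major: h_f = f(L/D)·V²/2g = 0.02883·9302·0.07928 = 21.26 m
Minor: ΣK = 21.5; h_m = ΣK·V²/2g = 1.705 m
Total H_L = 21.26 + 1.705 = 22.97 m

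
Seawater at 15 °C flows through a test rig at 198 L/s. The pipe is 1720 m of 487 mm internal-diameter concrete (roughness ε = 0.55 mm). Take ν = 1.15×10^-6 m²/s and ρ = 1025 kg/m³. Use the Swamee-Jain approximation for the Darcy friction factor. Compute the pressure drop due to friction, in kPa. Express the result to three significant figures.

Δp ≈ 42.9 kPa

V = 4Q/(πD²) = 4·0.198/(π·0.487²) = 1.063 m/s
Re = VD/ν = 1.063·0.487/1.15×10^-6 = 4.50×10^5 → turbulent
ε/D = 0.55/487 = 0.00113
Swamee-Jain: f = 0.02096
h_f = f(L/D)V²/(2g) = 0.02096·(1720/0.487)·1.063²/(2·9.81) = 4.264 m
Δp = ρg·h_f = 1025·9.81·4.264 = 42.87 kPa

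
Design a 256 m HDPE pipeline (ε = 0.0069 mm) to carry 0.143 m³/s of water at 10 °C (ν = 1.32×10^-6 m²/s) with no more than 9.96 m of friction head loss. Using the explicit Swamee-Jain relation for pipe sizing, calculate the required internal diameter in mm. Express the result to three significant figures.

Swamee-Jain (Type III): D = 0.66·[ε^1.25·(LQ²/(gh_f))^4.75 + ν·Q^9.4·(L/(gh_f))^5.2]^0.04
LQ²/(gh_f) = 0.05358; L/(gh_f) = 2.620
Term 1 = ε^1.25·(…)^4.75 = 3.25×10^-13; Term 2 = ν·Q^9.4·(…)^5.2 = 2.27×10^-12
D = 0.66·(3.25×10^-13 + 2.27×10^-12)^0.04 = 0.2270 m = 227 mm
Check: V = 3.53 m/s, Re = 6.08×10^5, f = 0.01317, h_f = 9.44 m ≈ 9.96 m ✓

D ≈ 227 mm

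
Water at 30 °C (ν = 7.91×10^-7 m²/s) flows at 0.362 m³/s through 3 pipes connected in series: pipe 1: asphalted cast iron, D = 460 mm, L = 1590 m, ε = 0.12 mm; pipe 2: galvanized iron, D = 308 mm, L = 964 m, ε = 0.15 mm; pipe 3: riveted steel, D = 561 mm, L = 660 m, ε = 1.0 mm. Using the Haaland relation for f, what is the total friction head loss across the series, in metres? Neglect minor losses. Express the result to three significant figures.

H ≈ 79.1 m

Pipe 1: V = 2.178 m/s, Re = 1.27×10^6, ε/D = 2.61×10^-4, f = 0.01510, h_1 = f(L/D)V²/2g = 12.62 m
Pipe 2: V = 4.859 m/s, Re = 1.89×10^6, ε/D = 4.87×10^-4, f = 0.01688, h_2 = f(L/D)V²/2g = 63.55 m
Pipe 3: V = 1.465 m/s, Re = 1.04×10^6, ε/D = 0.00178, f = 0.02294, h_3 = f(L/D)V²/2g = 2.950 m
Series → Q common, losses add: H = Σh = 79.12 m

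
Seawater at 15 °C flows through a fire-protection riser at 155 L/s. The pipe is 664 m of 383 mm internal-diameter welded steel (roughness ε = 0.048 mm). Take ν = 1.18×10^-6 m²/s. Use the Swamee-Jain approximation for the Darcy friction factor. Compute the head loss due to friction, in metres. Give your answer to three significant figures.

V = 4Q/(πD²) = 4·0.155/(π·0.383²) = 1.345 m/s
Re = VD/ν = 1.345·0.383/1.18×10^-6 = 4.37×10^5 → turbulent
ε/D = 0.048/383 = 1.25×10^-4
Swamee-Jain: f = 0.01497
h_f = f(L/D)V²/(2g) = 0.01497·(664/0.383)·1.345²/(2·9.81) = 2.395 m

h_f ≈ 2.40 m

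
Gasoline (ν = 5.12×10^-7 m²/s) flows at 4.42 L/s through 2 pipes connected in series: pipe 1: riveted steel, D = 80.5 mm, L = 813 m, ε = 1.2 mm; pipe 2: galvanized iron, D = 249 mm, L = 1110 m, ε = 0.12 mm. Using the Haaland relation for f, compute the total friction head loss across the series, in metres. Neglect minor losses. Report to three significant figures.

Pipe 1: V = 0.8684 m/s, Re = 1.37×10^5, ε/D = 0.0149, f = 0.04400, h_1 = f(L/D)V²/2g = 17.08 m
Pipe 2: V = 0.09077 m/s, Re = 4.41×10^4, ε/D = 4.82×10^-4, f = 0.02269, h_2 = f(L/D)V²/2g = 0.04247 m
Series → Q common, losses add: H = Σh = 17.13 m

H ≈ 17.1 m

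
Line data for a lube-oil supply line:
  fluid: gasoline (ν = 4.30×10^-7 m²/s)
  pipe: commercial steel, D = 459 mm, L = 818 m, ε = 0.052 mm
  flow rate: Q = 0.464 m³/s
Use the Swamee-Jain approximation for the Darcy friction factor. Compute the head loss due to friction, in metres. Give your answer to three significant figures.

V = 4Q/(πD²) = 4·0.464/(π·0.459²) = 2.804 m/s
Re = VD/ν = 2.804·0.459/4.30×10^-7 = 2.99×10^6 → turbulent
ε/D = 0.052/459 = 1.13×10^-4
Swamee-Jain: f = 0.01287
h_f = f(L/D)V²/(2g) = 0.01287·(818/0.459)·2.804²/(2·9.81) = 9.192 m

h_f ≈ 9.19 m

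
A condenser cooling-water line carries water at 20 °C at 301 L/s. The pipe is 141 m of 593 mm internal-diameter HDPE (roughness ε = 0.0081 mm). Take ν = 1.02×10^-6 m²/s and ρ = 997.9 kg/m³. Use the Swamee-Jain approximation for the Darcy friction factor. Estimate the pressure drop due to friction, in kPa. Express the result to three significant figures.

V = 4Q/(πD²) = 4·0.301/(π·0.593²) = 1.090 m/s
Re = VD/ν = 1.090·0.593/1.02×10^-6 = 6.34×10^5 → turbulent
ε/D = 0.0081/593 = 1.37×10^-5
Swamee-Jain: f = 0.01281
h_f = f(L/D)V²/(2g) = 0.01281·(141/0.593)·1.090²/(2·9.81) = 0.1843 m
Δp = ρg·h_f = 997.9·9.81·0.1843 = 1.804 kPa

Δp ≈ 1.80 kPa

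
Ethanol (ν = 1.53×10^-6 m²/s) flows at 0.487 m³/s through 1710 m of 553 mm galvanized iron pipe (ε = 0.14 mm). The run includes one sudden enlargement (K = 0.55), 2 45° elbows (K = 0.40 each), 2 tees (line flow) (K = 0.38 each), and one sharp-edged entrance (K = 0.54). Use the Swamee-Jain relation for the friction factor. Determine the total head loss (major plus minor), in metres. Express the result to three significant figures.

H_L ≈ 10.6 m

V = 4Q/(πD²) = 2.028 m/s; V²/2g = 0.2095 m
Re = 7.33×10^5, ε/D = 2.53×10^-4 → f = 0.01558 (Swamee-Jain)
Major: h_f = f(L/D)·V²/2g = 0.01558·3092·0.2095 = 10.09 m
Minor: ΣK = 2.65; h_m = ΣK·V²/2g = 0.5553 m
Total H_L = 10.09 + 0.5553 = 10.65 m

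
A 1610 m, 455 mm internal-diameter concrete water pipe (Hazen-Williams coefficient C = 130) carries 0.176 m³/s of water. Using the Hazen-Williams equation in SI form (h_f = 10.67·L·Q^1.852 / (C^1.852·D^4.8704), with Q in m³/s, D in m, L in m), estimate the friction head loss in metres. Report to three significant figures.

h_f ≈ 3.88 m

h_f = 10.67·1610·0.176^1.852 / (130^1.852·0.455^4.8704) = 3.875 m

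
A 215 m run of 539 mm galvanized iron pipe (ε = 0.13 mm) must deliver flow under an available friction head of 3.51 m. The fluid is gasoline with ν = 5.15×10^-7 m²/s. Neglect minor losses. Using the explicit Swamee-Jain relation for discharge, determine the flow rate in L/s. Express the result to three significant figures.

Q ≈ 787 L/s

Swamee-Jain (Type II): Q = -0.965·√(gD⁵h_f/L)·ln[ε/(3.7D) + √(3.17ν²L/(gD³h_f))]
√(gD⁵h_f/L) = √(9.81·0.539⁵·3.51/215) = 0.08536
ε/(3.7D) = 6.52×10^-5; √(3.17ν²L/(gD³h_f)) = 5.79×10^-6
Q = -0.965·0.08536·ln(7.098×10^-5) = 0.7869 m³/s
Check: V = 3.45 m/s, Re = 3.61×10^6, f = 0.01458, h_f = 3.53 m ≈ 3.51 m ✓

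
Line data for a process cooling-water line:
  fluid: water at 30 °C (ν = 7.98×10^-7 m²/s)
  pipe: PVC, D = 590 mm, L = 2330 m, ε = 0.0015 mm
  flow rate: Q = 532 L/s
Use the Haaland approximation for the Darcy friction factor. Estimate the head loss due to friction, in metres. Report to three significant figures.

V = 4Q/(πD²) = 4·0.532/(π·0.590²) = 1.946 m/s
Re = VD/ν = 1.946·0.590/7.98×10^-7 = 1.44×10^6 → turbulent
ε/D = 0.0015/590 = 2.54×10^-6
Haaland: f = 0.01096
h_f = f(L/D)V²/(2g) = 0.01096·(2330/0.590)·1.946²/(2·9.81) = 8.354 m

h_f ≈ 8.35 m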